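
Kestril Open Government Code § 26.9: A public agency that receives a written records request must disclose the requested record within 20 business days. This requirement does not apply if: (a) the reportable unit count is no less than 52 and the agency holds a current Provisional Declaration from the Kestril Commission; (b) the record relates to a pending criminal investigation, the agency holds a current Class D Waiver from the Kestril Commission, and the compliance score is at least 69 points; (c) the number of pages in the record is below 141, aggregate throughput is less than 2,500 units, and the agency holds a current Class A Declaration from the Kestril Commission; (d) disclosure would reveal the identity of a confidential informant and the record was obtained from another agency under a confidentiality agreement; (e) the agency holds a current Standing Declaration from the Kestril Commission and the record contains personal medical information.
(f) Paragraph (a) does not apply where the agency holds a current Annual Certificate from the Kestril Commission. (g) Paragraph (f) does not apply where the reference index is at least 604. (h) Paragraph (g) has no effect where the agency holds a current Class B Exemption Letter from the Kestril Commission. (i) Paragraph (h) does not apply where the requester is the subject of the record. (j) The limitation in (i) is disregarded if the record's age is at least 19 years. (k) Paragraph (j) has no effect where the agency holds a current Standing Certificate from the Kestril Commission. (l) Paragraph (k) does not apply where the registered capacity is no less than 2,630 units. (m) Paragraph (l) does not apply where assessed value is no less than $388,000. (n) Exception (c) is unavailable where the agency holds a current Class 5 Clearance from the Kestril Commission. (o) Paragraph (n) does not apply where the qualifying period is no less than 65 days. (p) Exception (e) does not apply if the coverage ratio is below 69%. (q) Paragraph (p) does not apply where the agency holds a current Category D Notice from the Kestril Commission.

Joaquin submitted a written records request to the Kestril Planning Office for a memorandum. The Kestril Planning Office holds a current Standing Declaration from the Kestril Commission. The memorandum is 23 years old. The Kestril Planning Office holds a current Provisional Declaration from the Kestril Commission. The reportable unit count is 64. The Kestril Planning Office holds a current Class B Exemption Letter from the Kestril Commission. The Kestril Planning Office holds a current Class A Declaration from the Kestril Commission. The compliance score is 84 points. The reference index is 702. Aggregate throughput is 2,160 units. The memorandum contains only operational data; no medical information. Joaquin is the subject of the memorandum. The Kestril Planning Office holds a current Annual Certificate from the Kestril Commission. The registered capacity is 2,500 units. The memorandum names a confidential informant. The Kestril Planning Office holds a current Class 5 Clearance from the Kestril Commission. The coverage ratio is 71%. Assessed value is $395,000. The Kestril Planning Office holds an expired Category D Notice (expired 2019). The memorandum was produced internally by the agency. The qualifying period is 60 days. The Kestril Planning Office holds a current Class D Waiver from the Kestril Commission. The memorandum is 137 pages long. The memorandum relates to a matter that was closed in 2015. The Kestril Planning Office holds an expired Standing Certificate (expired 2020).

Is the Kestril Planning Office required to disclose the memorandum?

Yes — the Kestril Planning Office must disclose the memorandum.

Exception (a): the reportable unit count is 64, meeting the 52 threshold; a current Provisional Declaration is held — every condition holds. Turning to paragraphs (f)–(m): (f) operates against (a): a current Annual Certificate is held. (g) would limit (f) — the reference index is 702, meeting the 604 threshold — but (h) sets (g) aside: (h) operates against (g): a current Class B Exemption Letter is held. (i) is engaged (Joaquin is the subject of the memorandum), but is set aside by (j): (j) operates against (i): the record's age is 23 years, meeting the 19 years threshold. (k), which would lift (j), is not triggered — there is no Standing Certificate in force. (a) is therefore removed.
Exception (b) does not apply: the memorandum relates to a closed matter.
Exception (c): the number of pages in the record is 137, below the 141 limit; aggregate throughput is 2,160 units, less than the 2,500 units limit; a current Class A Declaration is held — every condition holds. But applying paragraphs (n)–(o): (n) operates against (c): a current Class 5 Clearance is held. (o) is inapplicable (the qualifying period is 60 days, short of 65 days), so (n) stands. So (c) is unavailable.
Exception (d) does not apply: the memorandum was produced internally.
Exception (e) does not apply: the memorandum contains only operational data.
None of the exceptions is available; § 26.9 applies in full.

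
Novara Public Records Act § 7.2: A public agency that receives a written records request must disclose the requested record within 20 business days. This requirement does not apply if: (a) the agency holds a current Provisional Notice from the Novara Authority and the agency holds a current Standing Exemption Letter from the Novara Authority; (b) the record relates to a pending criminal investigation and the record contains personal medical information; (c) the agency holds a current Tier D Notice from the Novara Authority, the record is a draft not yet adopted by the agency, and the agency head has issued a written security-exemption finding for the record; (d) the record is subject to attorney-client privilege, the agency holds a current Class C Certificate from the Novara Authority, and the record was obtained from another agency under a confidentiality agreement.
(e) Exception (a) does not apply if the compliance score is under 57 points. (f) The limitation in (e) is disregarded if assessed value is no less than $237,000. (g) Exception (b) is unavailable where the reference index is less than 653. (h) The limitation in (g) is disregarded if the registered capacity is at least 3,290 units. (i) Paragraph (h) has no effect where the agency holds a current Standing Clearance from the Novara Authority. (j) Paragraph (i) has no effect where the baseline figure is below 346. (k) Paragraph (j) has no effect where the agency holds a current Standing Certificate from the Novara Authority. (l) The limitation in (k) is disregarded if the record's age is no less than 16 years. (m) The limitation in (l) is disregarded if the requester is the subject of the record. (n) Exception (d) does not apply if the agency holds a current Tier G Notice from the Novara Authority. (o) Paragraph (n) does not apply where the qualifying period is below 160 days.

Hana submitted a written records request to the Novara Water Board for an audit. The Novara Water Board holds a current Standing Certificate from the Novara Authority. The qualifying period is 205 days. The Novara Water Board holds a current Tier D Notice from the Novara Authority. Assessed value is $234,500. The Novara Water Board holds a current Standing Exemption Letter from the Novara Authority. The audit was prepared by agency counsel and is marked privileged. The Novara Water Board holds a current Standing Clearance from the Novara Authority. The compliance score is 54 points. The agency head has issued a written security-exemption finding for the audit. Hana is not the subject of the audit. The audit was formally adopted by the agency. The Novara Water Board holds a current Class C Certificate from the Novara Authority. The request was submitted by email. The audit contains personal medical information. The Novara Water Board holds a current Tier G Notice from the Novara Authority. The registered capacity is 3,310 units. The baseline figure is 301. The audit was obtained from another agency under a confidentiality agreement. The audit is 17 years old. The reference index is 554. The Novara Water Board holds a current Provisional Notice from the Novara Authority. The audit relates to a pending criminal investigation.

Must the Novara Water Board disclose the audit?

Exception (a) is satisfied on its face — a current Provisional Notice is held; a current Standing Exemption Letter is held. But: (e) operates against (a): the compliance score is 54 points, under the 57 points limit. (f), which would lift (e), is inapplicable — assessed value is $234,500, short of $237,000. So (a) is unavailable.
Exception (b): the audit relates to a pending investigation; the audit contains personal medical information — every condition holds. Applying paragraphs (g)–(m): (g) is triggered (the reference index is 554, less than the 653 limit), but is displaced by (h): (h) operates against (g): the registered capacity is 3,310 units, meeting the 3,290 units threshold. (i) would limit (h) — a current Standing Clearance is held — but (j) sets (i) aside: (j) operates against (i): the baseline figure is 301, below the 346 limit. (k) would limit (j) — a current Standing Certificate is held — but (l) sets (k) aside: (l) operates against (k): the record's age is 17 years, meeting the 16 years threshold. (m) is not engaged (Hana is not the subject of the audit), so (l) stands. Exception (b) stands.
Exception (c) fails — the audit has been formally adopted.
Exception (d) is satisfied on its face — the audit is privileged; a current Class C Certificate is held; the audit was obtained under a confidentiality agreement. But: (n) operates against (d): a current Tier G Notice is held. (o), which would lift (n), is not triggered — the qualifying period is 205 days, not below 160 days. So (d) is unavailable.

No — exception (b) applies; the Novara Water Board is not required to disclose the audit.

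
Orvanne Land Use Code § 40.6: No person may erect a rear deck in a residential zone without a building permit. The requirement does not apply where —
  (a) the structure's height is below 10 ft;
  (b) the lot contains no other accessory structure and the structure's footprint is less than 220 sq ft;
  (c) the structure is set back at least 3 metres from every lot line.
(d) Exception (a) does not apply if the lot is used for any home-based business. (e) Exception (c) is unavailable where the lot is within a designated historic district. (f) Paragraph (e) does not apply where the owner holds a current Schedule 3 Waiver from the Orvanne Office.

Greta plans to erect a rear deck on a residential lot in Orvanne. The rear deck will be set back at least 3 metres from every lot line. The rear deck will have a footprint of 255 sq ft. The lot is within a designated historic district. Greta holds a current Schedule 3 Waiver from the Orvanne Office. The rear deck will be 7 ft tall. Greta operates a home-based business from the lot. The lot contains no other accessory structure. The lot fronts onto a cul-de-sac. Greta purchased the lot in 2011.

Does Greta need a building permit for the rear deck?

Exception (a) is satisfied on its face — the structure's height is 7 ft, below the 10 ft limit. But: (d) is engaged — a home-based business operates on the lot. Exception (a) does not apply.
Exception (b) does not apply: the structure's footprint is 255 sq ft, not less than 220 sq ft.
Exception (c) is satisfied on its face — the setback is at least 3 m on every side. Considering the limiting provisions: (e) would limit (c) — the lot is in a historic district — but (f) sets (e) aside: (f) operates against (e): a current Schedule 3 Waiver is held. (c) remains available.

No — exception (c) applies; Greta does not need a building permit.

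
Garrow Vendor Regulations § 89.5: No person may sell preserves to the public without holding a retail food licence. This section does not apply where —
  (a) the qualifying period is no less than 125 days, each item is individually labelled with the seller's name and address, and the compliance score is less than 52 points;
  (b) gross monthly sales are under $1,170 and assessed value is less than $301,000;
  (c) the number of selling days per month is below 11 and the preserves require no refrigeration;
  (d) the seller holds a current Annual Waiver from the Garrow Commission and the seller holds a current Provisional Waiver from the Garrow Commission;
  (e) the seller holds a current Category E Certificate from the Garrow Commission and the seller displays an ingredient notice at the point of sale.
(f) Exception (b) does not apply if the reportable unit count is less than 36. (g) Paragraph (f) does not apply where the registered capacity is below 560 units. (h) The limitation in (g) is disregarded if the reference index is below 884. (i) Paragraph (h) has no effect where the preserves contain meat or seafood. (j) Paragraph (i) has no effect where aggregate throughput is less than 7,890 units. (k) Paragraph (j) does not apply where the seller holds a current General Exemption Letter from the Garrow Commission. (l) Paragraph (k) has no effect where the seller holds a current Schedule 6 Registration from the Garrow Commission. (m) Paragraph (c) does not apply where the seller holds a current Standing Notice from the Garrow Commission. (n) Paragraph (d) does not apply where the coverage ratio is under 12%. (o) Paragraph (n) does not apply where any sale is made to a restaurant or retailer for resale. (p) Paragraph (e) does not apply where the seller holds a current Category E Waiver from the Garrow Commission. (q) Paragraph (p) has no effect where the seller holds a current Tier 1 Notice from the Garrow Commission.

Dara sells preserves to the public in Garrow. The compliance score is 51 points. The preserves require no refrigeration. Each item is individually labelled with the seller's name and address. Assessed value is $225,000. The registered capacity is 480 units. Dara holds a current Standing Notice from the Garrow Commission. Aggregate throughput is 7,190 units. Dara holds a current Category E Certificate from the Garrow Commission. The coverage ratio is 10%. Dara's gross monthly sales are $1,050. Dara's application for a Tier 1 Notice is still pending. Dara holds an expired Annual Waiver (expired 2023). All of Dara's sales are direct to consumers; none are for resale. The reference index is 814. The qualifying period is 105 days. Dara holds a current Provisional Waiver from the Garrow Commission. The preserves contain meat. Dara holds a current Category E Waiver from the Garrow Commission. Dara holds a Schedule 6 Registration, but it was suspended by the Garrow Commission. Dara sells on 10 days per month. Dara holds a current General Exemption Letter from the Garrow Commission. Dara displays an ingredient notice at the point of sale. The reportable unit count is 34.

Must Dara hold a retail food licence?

No — exception (b) applies; Dara is not required to hold a retail food licence.

Exception (a) does not apply: the qualifying period is 105 days, short of 125 days.
Exception (b) is satisfied on its face — gross monthly sales are $1,050, under the $1,170 limit; assessed value is $225,000, less than the $301,000 limit. Applying paragraphs (f)–(l): (f) would limit (b) — the reportable unit count is 34, less than the 36 limit — but (g) sets (f) aside: (g) operates — the registered capacity is 480 units, below the 560 units limit. (h) is triggered (the reference index is 814, below the 884 limit), but is itself disapplied by (i): (i) operates against (h): the preserves contain meat. (j) applies (aggregate throughput is 7,190 units, less than the 7,890 units limit), but is displaced by (k): (k) applies — a current General Exemption Letter is held. (l), which would lift (k), does not operate here — no current Schedule 6 Registration is held. Exception (b) stands.
Exception (c): the number of selling days per month is 10, below the 11 limit; the preserves are shelf-stable — every condition holds. Turning to paragraph (m): (m) is triggered — a current Standing Notice is held. Exception (c) does not apply.
Exception (d) requires that the seller holds a current Annual Waiver from the Garrow Commission; but no current Annual Waiver is held, so (d) is unavailable.
Exception (e): a current Category E Certificate is held; an ingredient notice is displayed — every condition holds. But: (p) operates against (e): a current Category E Waiver is held. (q), which would lift (p), is inapplicable — the Tier 1 Notice is not current. So (e) is unavailable.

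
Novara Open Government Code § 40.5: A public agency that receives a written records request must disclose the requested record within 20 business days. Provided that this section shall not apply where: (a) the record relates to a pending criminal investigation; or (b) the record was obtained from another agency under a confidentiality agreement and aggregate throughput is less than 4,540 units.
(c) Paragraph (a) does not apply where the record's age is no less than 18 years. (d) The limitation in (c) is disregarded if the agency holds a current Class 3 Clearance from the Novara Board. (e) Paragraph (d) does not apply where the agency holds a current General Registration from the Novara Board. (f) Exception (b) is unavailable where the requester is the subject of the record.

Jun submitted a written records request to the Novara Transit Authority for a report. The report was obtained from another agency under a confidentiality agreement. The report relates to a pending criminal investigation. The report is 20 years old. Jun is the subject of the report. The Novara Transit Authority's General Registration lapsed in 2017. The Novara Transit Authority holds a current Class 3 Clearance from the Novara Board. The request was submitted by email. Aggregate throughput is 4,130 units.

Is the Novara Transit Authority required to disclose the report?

No — exception (a) applies; the Novara Transit Authority is not required to disclose the report.

Exception (a)'s conditions are all satisfied: the report relates to a pending investigation. Under paragraphs (c)–(e): (c) would limit (a) — the record's age is 20 years, meeting the 18 years threshold — but (d) sets (c) aside: (d) operates against (c): a current Class 3 Clearance is held. (e), which would lift (d), does not operate here — no current General Registration is held. (a) remains available.
Exception (b): the report was obtained under a confidentiality agreement; aggregate throughput is 4,130 units, less than the 4,540 units limit — every condition holds. However, paragraph (f) must be considered: (f) applies — Jun is the subject of the report. (b) is therefore removed.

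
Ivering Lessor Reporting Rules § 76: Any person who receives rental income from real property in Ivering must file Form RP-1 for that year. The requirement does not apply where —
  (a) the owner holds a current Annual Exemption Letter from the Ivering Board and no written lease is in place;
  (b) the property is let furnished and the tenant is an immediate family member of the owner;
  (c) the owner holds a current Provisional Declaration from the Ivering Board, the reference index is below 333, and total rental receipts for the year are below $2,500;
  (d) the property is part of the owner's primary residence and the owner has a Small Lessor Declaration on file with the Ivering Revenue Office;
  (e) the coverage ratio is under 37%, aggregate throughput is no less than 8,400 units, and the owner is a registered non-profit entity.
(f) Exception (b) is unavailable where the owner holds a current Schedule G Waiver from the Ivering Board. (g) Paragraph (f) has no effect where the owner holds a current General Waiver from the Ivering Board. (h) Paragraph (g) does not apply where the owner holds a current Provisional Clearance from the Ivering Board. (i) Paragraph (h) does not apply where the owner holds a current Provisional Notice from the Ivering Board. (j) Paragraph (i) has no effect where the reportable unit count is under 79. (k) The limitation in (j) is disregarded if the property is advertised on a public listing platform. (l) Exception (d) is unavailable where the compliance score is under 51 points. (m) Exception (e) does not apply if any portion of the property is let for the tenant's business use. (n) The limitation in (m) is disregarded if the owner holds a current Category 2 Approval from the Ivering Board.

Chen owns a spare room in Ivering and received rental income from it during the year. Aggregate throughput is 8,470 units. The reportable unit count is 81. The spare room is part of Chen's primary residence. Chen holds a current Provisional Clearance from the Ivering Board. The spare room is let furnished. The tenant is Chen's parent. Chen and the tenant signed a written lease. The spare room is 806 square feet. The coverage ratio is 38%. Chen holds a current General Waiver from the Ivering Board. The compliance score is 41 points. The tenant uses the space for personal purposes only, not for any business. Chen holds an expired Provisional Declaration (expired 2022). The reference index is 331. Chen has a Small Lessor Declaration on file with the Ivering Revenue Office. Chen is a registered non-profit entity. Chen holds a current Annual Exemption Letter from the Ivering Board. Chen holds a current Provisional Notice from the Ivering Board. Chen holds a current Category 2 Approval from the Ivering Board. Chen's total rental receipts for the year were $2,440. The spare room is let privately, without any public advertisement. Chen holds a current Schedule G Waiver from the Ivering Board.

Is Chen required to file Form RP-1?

Exception (a) does not apply: a written lease is in place.
Exception (b): the property is let furnished; the tenant is an immediate family member — every condition holds. As to paragraphs (f)–(k): (f) is engaged (a current Schedule G Waiver is held), but is itself disapplied by (g): (g) operates against (f): a current General Waiver is held. (h) applies (a current Provisional Clearance is held), but is displaced by (i): (i) operates against (h): a current Provisional Notice is held. (j), which would lift (i), is not triggered — the reportable unit count is 81, not under 79. (b) remains available.
Exception (c) fails — there is no Provisional Declaration in force.
Exception (d): the spare room is part of the primary residence; a Small Lessor Declaration is on file — every condition holds. However, paragraph (l) must be considered: (l) operates against (d): the compliance score is 41 points, under the 51 points limit. (d) is therefore removed.
Exception (e) fails — the coverage ratio is 38%, not under 37%.

No — exception (b) applies; Chen is not required to file Form RP-1.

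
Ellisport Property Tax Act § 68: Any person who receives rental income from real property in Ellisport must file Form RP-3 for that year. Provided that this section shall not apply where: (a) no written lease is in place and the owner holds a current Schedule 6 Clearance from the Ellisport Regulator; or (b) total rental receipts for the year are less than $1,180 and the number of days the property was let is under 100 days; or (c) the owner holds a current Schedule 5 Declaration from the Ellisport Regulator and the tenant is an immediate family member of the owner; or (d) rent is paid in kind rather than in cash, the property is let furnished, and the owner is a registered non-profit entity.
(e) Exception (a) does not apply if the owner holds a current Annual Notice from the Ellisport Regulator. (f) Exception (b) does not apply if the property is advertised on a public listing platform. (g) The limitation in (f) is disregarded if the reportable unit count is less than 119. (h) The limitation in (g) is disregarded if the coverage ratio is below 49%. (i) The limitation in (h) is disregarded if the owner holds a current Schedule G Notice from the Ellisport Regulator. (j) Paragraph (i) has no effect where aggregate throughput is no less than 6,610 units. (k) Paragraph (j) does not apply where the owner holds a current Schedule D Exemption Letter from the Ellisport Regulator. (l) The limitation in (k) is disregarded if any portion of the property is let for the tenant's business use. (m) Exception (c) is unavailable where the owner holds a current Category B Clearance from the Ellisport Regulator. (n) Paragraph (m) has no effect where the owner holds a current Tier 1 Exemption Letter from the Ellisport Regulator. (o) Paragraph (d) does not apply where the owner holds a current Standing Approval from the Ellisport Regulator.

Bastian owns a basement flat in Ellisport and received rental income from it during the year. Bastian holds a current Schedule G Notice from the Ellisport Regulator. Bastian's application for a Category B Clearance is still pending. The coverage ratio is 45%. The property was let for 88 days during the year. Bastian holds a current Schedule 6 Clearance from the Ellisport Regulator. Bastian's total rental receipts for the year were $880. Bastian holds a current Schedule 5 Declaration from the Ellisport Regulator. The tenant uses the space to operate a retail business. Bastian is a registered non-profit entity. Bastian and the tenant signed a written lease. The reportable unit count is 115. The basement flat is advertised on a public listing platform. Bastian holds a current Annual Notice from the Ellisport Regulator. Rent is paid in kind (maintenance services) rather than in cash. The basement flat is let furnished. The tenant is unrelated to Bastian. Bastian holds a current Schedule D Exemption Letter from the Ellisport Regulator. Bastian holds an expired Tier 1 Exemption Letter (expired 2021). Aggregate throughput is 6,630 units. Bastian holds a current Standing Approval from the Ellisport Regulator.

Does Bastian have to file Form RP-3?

Yes — Bastian must file Form RP-3.

Exception (a) requires that no written lease is in place; but a written lease is in place, so (a) is unavailable.
All of (b)'s requirements are met (total rental receipts for the year are $880, less than the $1,180 limit; the number of days the property was let is 88 days, under the 100 days limit). But applying paragraphs (f)–(l): (f) applies — the property is publicly advertised. (g) applies (the reportable unit count is 115, less than the 119 limit), but is displaced by (h): (h) operates — the coverage ratio is 45%, below the 49% limit. (i) would limit (h) — a current Schedule G Notice is held — but (j) sets (i) aside: (j) operates against (i): aggregate throughput is 6,630 units, meeting the 6,610 units threshold. (k) is engaged (a current Schedule D Exemption Letter is held), but yields to (l): (l) operates against (k): the space is let for business use. Exception (b) does not apply.
Exception (c) fails — the tenant is unrelated to the owner.
Exception (d): rent is paid in kind; the property is let furnished; Bastian is a registered non-profit — every condition holds. Turning to paragraph (o): (o) operates against (d): a current Standing Approval is held. So (d) is unavailable.
No exception applies. The general rule governs.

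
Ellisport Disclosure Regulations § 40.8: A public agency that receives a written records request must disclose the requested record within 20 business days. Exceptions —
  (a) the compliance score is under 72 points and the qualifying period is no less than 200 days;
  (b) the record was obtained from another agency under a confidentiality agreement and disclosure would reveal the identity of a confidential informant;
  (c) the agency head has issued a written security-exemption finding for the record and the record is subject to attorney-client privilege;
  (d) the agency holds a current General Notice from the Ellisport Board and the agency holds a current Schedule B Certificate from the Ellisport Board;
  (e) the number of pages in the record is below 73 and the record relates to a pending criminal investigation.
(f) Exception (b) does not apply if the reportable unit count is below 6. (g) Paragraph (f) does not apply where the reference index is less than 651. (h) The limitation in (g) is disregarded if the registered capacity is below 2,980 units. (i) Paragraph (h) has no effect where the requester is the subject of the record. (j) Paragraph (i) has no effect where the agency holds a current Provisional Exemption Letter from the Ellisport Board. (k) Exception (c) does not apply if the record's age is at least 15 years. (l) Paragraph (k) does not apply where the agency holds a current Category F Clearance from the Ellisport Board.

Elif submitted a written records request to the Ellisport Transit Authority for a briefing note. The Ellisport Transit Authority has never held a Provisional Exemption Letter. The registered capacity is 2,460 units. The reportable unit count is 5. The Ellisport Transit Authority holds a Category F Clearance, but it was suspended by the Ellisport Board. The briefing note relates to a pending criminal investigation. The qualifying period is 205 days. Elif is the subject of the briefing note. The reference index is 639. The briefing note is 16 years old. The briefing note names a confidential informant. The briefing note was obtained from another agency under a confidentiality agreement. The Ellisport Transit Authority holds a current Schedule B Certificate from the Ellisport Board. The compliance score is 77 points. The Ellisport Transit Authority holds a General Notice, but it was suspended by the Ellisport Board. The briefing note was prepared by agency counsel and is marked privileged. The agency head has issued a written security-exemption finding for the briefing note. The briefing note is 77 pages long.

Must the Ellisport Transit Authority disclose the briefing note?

Exception (a) requires that the compliance score is under 72 points; but the compliance score is 77 points, not under 72 points, so (a) is unavailable.
Exception (b) is satisfied on its face — the briefing note was obtained under a confidentiality agreement; the briefing note names a confidential informant. As to paragraphs (f)–(j): (f) is triggered (the reportable unit count is 5, below the 6 limit), but is set aside by (g): (g) is triggered — the reference index is 639, less than the 651 limit. (h) is triggered (the registered capacity is 2,460 units, below the 2,980 units limit), but is overridden by (i): (i) operates — Elif is the subject of the briefing note. (j) is not engaged (there is no Provisional Exemption Letter in force), so (i) stands. Exception (b) stands.
All of (c)'s requirements are met (a written security-exemption finding has been issued; the briefing note is privileged). But applying paragraphs (k)–(l): (k) applies — the record's age is 16 years, meeting the 15 years threshold. (l), which would lift (k), is not triggered — no current Category F Clearance is held. (c) is therefore removed.
Exception (d) fails — there is no General Notice in force.
Exception (e) fails — the number of pages in the record is 77, not below 73.

No — exception (b) applies; the Ellisport Transit Authority is not required to disclose the briefing note.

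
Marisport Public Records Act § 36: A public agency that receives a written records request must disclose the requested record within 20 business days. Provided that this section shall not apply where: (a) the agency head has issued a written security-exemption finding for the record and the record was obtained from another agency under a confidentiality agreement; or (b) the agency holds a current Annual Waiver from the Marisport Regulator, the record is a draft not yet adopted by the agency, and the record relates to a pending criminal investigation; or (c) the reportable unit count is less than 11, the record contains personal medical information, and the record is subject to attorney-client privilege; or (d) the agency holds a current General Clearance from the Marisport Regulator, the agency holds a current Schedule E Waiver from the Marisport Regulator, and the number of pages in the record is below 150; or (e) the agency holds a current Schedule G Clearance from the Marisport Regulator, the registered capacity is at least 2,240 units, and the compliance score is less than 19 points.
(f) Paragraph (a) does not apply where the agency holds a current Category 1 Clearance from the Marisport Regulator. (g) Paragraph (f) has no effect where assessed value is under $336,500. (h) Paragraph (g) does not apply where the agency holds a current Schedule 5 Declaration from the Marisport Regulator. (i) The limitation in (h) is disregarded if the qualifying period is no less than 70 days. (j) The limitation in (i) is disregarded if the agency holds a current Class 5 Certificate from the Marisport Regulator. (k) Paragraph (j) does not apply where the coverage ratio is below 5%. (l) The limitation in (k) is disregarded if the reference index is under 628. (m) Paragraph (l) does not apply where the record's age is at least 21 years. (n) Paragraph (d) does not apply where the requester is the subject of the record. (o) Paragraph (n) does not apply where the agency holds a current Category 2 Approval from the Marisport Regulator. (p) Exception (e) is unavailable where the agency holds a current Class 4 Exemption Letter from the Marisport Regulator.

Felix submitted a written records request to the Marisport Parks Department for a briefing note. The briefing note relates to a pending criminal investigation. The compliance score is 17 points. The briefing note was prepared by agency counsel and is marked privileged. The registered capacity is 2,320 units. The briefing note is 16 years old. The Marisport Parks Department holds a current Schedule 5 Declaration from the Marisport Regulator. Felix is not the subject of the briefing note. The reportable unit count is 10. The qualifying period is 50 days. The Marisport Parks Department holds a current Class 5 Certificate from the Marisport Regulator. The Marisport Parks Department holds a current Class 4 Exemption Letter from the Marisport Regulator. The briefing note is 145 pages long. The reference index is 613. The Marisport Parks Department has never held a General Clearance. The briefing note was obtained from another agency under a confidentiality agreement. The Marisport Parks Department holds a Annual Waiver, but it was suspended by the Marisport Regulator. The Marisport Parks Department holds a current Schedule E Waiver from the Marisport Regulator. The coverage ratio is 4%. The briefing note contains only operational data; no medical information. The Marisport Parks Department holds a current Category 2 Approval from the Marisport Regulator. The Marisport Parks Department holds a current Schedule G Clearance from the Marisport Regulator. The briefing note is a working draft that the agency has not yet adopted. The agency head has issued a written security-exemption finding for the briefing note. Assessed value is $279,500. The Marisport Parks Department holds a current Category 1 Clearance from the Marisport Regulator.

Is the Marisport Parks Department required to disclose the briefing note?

Yes — the Marisport Parks Department must disclose the briefing note.

Exception (a) is satisfied on its face — a written security-exemption finding has been issued; the briefing note was obtained under a confidentiality agreement. However, paragraphs (f)–(m) must be considered: (f) operates — a current Category 1 Clearance is held. (g) would limit (f) — assessed value is $279,500, under the $336,500 limit — but (h) sets (g) aside: (h) operates — a current Schedule 5 Declaration is held. (i), which would lift (h), does not operate here — the qualifying period is 50 days, short of 70 days. Exception (a) does not apply.
Exception (b) requires that the agency holds a current Annual Waiver from the Marisport Regulator; but there is no Annual Waiver in force, so (b) is unavailable.
Exception (c) requires that the record contains personal medical information; but the briefing note contains only operational data, so (c) is unavailable.
Exception (d) requires that the agency holds a current General Clearance from the Marisport Regulator; but no current General Clearance is held, so (d) is unavailable.
Exception (e)'s conditions are all satisfied: a current Schedule G Clearance is held; the registered capacity is 2,320 units, meeting the 2,240 units threshold; the compliance score is 17 points, less than the 19 points limit. Turning to paragraph (p): (p) operates against (e): a current Class 4 Exemption Letter is held. Exception (e) does not apply.
No exception is made out. the Marisport Parks Department falls within the general rule.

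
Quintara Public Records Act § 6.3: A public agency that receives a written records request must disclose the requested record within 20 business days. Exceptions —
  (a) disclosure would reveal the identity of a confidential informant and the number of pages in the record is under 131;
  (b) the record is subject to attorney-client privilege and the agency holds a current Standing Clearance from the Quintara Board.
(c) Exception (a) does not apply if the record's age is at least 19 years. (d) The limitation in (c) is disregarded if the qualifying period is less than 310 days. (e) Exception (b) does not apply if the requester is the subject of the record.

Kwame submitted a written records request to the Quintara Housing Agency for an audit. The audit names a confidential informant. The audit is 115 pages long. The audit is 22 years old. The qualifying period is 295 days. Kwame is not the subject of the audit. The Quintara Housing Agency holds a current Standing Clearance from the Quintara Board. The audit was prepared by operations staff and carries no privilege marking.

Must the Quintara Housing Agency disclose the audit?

All of (a)'s requirements are met (the audit names a confidential informant; the number of pages in the record is 115, under the 131 limit). Considering the limiting provisions: (c) would limit (a) — the record's age is 22 years, meeting the 19 years threshold — but (d) sets (c) aside: (d) operates against (c): the qualifying period is 295 days, less than the 310 days limit. Exception (a) stands.
Exception (b) fails — the audit carries no privilege marking.

No — exception (a) applies; the Quintara Housing Agency is not required to disclose the audit.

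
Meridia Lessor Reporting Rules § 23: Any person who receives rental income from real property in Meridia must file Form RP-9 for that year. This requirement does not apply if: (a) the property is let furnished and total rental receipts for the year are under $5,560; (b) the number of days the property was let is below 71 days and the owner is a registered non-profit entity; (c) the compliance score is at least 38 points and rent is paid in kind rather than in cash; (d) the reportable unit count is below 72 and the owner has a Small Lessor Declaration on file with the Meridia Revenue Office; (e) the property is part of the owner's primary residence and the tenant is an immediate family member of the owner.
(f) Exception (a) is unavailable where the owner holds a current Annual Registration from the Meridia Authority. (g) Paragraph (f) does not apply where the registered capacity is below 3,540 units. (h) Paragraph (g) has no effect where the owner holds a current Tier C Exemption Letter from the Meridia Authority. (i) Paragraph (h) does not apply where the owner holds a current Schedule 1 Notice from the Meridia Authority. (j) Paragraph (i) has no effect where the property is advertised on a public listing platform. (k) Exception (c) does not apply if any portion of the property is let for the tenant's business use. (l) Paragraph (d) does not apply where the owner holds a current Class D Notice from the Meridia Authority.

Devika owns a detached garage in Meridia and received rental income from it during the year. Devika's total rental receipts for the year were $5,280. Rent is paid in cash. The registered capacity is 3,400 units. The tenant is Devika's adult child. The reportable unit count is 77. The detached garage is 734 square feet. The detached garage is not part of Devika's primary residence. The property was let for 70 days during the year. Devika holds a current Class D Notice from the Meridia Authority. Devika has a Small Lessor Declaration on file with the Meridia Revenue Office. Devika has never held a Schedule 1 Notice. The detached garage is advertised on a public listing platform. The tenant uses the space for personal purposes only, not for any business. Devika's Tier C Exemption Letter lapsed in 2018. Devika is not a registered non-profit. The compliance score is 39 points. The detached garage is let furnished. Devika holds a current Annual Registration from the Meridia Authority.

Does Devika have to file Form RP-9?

No — exception (a) applies; Devika is not required to file Form RP-9.

Exception (a) is satisfied on its face — the property is let furnished; total rental receipts for the year are $5,280, under the $5,560 limit. Considering the limiting provisions: (f) is triggered (a current Annual Registration is held), but yields to (g): (g) is triggered — the registered capacity is 3,400 units, below the 3,540 units limit. (h) is not triggered (no current Tier C Exemption Letter is held), so (g) stands. (a) remains available.
Exception (b) fails — Devika is not a registered non-profit.
Exception (c) fails — rent is paid in cash.
Exception (d) does not apply: the reportable unit count is 77, not below 72.
Exception (e) fails — the detached garage is not part of the primary residence.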